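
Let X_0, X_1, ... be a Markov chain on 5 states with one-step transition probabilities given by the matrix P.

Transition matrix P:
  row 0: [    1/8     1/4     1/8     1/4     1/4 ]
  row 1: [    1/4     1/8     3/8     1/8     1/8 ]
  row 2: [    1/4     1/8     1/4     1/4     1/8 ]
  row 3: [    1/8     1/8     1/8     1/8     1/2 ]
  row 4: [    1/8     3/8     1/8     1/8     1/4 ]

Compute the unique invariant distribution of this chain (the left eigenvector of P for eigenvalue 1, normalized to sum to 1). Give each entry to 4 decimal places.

π = [0.1762, 0.2075, 0.2021, 0.1723, 0.2419]

Balance equations π_j = Σ_i π_i·P[i][j]:
  π_0 = 1/8·π_0 + 1/4·π_1 + 1/4·π_2 + 1/8·π_3 + 1/8·π_4
  π_1 = 1/4·π_0 + 1/8·π_1 + 1/8·π_2 + 1/8·π_3 + 3/8·π_4
  π_2 = 1/8·π_0 + 3/8·π_1 + 1/4·π_2 + 1/8·π_3 + 1/8·π_4
  π_3 = 1/4·π_0 + 1/8·π_1 + 1/4·π_2 + 1/8·π_3 + 1/8·π_4
  normalize: π_0 + π_1 + π_2 + π_3 + π_4 = 1
Solving the linear system gives exactly π = [428/2429, 72/347, 491/2429, 837/4858, 1175/4858].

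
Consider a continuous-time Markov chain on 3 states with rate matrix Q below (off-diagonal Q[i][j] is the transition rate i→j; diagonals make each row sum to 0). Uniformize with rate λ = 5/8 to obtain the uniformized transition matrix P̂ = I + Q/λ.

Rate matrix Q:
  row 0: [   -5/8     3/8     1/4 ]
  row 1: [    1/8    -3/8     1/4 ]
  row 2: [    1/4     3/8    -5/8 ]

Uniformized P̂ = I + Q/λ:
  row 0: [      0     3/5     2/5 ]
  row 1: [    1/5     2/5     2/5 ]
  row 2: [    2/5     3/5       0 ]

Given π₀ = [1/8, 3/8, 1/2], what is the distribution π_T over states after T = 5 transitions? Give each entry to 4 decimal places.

π = [0.2164, 0.5000, 0.2835]

t=0: π = [0.1250, 0.3750, 0.5000]
t=1: π = [0.2750, 0.5250, 0.2000]
t=2: π = [0.1850, 0.4950, 0.3200]
t=3: π = [0.2270, 0.5010, 0.2720]
t=4: π = [0.2090, 0.4998, 0.2912]
t=5: π = [0.2164, 0.5000, 0.2835]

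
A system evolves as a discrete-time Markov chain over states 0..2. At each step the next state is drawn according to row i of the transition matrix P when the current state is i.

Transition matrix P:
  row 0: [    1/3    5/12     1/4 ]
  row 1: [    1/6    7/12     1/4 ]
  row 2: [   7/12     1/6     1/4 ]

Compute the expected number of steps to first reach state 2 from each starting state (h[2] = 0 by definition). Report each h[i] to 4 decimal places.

h = [4.0000, 4.0000, 0.0000]

First-step conditioning: h[2] = 0; for i ≠ 2, h[i] = 1 + Σ_k P[i][k]·h[k].
  h[0] = 1 + 1/3·h[0] + 5/12·h[1]
  h[1] = 1 + 1/6·h[0] + 7/12·h[1]
Solving the 2×2 linear system over states ≠ 2 gives exactly h = [4, 4, 0] (h[2] = 0 is the target).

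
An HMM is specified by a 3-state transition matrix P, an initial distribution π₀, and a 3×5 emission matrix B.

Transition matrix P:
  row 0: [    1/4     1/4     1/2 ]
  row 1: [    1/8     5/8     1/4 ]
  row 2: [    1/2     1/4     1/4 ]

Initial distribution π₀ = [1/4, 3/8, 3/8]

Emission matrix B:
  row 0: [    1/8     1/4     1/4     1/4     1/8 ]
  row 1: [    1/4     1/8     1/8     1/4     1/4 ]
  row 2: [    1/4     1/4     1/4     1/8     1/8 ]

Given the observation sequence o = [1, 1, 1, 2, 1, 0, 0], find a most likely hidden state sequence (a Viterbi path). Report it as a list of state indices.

path = [2, 0, 2, 0, 2, 1, 1]

t=0: δ = [6.250e-02, 4.688e-02, 9.375e-02]  (obs o_0=1)
t=1: δ = [1.172e-02, 3.662e-03, 7.812e-03]  ψ = [2, 1, 0]  (obs o_1=1)
t=2: δ = [9.766e-04, 3.662e-04, 1.465e-03]  ψ = [2, 0, 0]  (obs o_2=1)
t=3: δ = [1.831e-04, 4.578e-05, 1.221e-04]  ψ = [2, 2, 0]  (obs o_3=2)
t=4: δ = [1.526e-05, 5.722e-06, 2.289e-05]  ψ = [2, 0, 0]  (obs o_4=1)
t=5: δ = [1.431e-06, 1.431e-06, 1.907e-06]  ψ = [2, 2, 0]  (obs o_5=0)
t=6: δ = [1.192e-07, 2.235e-07, 1.788e-07]  ψ = [2, 1, 0]  (obs o_6=0)
backtrack: best end state = 1; path = [2, 0, 2, 0, 2, 1, 1]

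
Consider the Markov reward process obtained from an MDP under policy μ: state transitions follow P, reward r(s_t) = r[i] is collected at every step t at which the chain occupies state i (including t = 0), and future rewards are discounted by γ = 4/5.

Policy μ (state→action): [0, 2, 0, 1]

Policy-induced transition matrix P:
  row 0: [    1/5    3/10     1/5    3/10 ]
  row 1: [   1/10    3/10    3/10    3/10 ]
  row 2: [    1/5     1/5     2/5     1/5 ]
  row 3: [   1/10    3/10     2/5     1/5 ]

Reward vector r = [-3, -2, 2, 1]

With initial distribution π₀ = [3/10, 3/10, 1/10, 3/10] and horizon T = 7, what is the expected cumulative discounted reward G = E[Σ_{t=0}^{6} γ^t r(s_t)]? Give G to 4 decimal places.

t=0: π = [0.3000, 0.3000, 0.1000, 0.3000], E[r] = -1.0000, γ^t·E[r] = -1.000000, running G = -1.000000
t=1: π = [0.1400, 0.2900, 0.3100, 0.2600], E[r] = -0.1200, γ^t·E[r] = -0.096000, running G = -1.096000
t=2: π = [0.1450, 0.2690, 0.3430, 0.2430], E[r] = -0.0440, γ^t·E[r] = -0.028160, running G = -1.124160
t=3: π = [0.1488, 0.2657, 0.3441, 0.2414], E[r] = -0.0482, γ^t·E[r] = -0.024678, running G = -1.148838
t=4: π = [0.1493, 0.2656, 0.3437, 0.2415], E[r] = -0.0503, γ^t·E[r] = -0.020586, running G = -1.169425
t=5: π = [0.1493, 0.2656, 0.3436, 0.2415], E[r] = -0.0505, γ^t·E[r] = -0.016548, running G = -1.185973
t=6: π = [0.1493, 0.2656, 0.3436, 0.2415], E[r] = -0.0505, γ^t·E[r] = -0.013238, running G = -1.199211

G = -1.1992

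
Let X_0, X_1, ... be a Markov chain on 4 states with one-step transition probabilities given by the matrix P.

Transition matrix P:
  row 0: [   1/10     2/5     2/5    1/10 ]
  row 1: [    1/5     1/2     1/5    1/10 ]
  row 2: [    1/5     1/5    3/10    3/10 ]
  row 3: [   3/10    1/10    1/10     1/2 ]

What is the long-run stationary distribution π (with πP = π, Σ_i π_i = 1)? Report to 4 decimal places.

π = [0.2042, 0.3088, 0.2402, 0.2467]

Balance equations π_j = Σ_i π_i·P[i][j]:
  π_0 = 1/10·π_0 + 1/5·π_1 + 1/5·π_2 + 3/10·π_3
  π_1 = 2/5·π_0 + 1/2·π_1 + 1/5·π_2 + 1/10·π_3
  π_2 = 2/5·π_0 + 1/5·π_1 + 3/10·π_2 + 1/10·π_3
  normalize: π_0 + π_1 + π_2 + π_3 = 1
Solving the linear system gives exactly π = [125/612, 21/68, 49/204, 151/612].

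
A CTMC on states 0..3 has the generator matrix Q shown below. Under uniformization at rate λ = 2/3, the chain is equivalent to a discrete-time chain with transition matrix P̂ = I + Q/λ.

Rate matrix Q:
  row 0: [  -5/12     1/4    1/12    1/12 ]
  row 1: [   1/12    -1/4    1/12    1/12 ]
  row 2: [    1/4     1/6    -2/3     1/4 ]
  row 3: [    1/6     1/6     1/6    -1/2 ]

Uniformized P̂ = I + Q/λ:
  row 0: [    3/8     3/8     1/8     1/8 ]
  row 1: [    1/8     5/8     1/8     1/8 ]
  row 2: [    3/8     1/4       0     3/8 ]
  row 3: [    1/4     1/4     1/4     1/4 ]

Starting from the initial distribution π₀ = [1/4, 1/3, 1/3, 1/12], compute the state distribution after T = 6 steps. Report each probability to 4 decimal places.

t=0: π = [0.2500, 0.3333, 0.3333, 0.0833]
t=1: π = [0.2813, 0.4063, 0.0938, 0.2188]
t=2: π = [0.2461, 0.4375, 0.1406, 0.1758]
t=3: π = [0.2437, 0.4448, 0.1294, 0.1821]
t=4: π = [0.2410, 0.4473, 0.1316, 0.1801]
t=5: π = [0.2407, 0.4479, 0.1311, 0.1804]
t=6: π = [0.2405, 0.4480, 0.1312, 0.1803]

π = [0.2405, 0.4480, 0.1312, 0.1803]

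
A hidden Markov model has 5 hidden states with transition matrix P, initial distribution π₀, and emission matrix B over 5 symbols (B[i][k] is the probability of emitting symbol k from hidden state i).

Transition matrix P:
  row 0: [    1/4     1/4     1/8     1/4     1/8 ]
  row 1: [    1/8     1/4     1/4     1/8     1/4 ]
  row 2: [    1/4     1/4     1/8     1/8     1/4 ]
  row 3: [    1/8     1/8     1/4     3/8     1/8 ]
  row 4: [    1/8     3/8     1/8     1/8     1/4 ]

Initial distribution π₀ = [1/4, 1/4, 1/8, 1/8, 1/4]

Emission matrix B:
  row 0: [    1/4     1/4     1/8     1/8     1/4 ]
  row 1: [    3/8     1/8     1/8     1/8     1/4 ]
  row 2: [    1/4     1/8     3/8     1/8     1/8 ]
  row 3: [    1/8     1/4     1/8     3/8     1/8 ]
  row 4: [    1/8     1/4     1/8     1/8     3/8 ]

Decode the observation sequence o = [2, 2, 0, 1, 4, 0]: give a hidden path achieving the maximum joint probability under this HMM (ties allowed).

path = [1, 2, 1, 4, 4, 1]

t=0: δ = [3.125e-02, 3.125e-02, 4.688e-02, 1.562e-02, 3.125e-02]  (obs o_0=2)
t=1: δ = [1.465e-03, 1.465e-03, 2.930e-03, 9.766e-04, 1.465e-03]  ψ = [2, 2, 1, 0, 2]  (obs o_1=2)
t=2: δ = [1.831e-04, 2.747e-04, 9.155e-05, 4.578e-05, 9.155e-05]  ψ = [2, 2, 1, 0, 2]  (obs o_2=0)
t=3: δ = [1.144e-05, 8.583e-06, 8.583e-06, 1.144e-05, 1.717e-05]  ψ = [0, 1, 1, 0, 1]  (obs o_3=1)
t=4: δ = [7.153e-07, 1.609e-06, 3.576e-07, 5.364e-07, 1.609e-06]  ψ = [0, 4, 3, 3, 4]  (obs o_4=4)
t=5: δ = [5.029e-08, 2.263e-07, 1.006e-07, 2.515e-08, 5.029e-08]  ψ = [1, 4, 1, 1, 1]  (obs o_5=0)
backtrack: best end state = 1; path = [1, 2, 1, 4, 4, 1]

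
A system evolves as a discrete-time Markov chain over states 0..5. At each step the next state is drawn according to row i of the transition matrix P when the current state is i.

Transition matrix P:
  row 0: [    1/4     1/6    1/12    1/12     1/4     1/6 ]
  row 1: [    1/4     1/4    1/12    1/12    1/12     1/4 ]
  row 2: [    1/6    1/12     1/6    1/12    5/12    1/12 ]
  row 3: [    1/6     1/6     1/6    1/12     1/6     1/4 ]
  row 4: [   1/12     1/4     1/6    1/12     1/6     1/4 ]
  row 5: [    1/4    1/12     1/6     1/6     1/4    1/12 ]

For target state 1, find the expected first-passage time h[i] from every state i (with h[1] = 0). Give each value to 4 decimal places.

h = [6.1938, 0.0000, 6.6365, 6.3075, 5.7913, 6.7130]

First-step conditioning: h[1] = 0; for i ≠ 1, h[i] = 1 + Σ_k P[i][k]·h[k].
  h[0] = 1 + 1/4·h[0] + 1/12·h[2] + 1/12·h[3] + 1/4·h[4] + 1/6·h[5]
  h[2] = 1 + 1/6·h[0] + 1/6·h[2] + 1/12·h[3] + 5/12·h[4] + 1/12·h[5]
  h[3] = 1 + 1/6·h[0] + 1/6·h[2] + 1/12·h[3] + 1/6·h[4] + 1/4·h[5]
  h[4] = 1 + 1/12·h[0] + 1/6·h[2] + 1/12·h[3] + 1/6·h[4] + 1/4·h[5]
  h[5] = 1 + 1/4·h[0] + 1/6·h[2] + 1/6·h[3] + 1/4·h[4] + 1/12·h[5]
Solving the 5×5 linear system over states ≠ 1 gives exactly h = [88032/14213, 0, 94324/14213, 89648/14213, 82312/14213, 95412/14213] (h[1] = 0 is the target).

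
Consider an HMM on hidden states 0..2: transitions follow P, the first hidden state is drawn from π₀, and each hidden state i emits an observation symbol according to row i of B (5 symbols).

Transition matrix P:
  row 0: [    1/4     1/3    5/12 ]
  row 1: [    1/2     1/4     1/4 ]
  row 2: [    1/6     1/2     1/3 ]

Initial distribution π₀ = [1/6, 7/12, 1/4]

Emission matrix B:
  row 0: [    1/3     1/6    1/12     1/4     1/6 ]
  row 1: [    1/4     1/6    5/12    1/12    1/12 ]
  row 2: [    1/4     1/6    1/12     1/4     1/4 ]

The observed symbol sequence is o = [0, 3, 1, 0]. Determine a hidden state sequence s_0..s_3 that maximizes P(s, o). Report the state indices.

t=0: δ = [5.556e-02, 1.458e-01, 6.250e-02]  (obs o_0=0)
t=1: δ = [1.823e-02, 3.038e-03, 9.115e-03]  ψ = [1, 1, 1]  (obs o_1=3)
t=2: δ = [7.595e-04, 1.013e-03, 1.266e-03]  ψ = [0, 0, 0]  (obs o_2=1)
t=3: δ = [1.688e-04, 1.582e-04, 1.055e-04]  ψ = [1, 2, 2]  (obs o_3=0)
backtrack: best end state = 0; path = [1, 0, 1, 0]

path = [1, 0, 1, 0]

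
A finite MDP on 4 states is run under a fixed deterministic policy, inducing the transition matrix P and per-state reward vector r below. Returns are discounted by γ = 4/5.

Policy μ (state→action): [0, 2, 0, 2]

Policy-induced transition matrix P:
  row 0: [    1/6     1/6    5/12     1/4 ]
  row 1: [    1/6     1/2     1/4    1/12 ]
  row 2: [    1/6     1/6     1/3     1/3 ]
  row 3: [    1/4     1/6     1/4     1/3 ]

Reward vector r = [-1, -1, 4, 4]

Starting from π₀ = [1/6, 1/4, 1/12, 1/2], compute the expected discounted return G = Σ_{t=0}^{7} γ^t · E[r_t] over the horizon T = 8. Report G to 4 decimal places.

G = 7.5577

t=0: π = [0.1667, 0.2500, 0.0833, 0.5000], E[r] = 1.9167, γ^t·E[r] = 1.916667, running G = 1.916667
t=1: π = [0.2083, 0.2500, 0.2847, 0.2569], E[r] = 1.7083, γ^t·E[r] = 1.366667, running G = 3.283333
t=2: π = [0.1881, 0.2500, 0.3084, 0.2535], E[r] = 1.8096, γ^t·E[r] = 1.158148, running G = 4.441481
t=3: π = [0.1878, 0.2500, 0.3071, 0.2552], E[r] = 1.8111, γ^t·E[r] = 0.927259, running G = 5.368741
t=4: π = [0.1879, 0.2500, 0.3069, 0.2552], E[r] = 1.8103, γ^t·E[r] = 0.741519, running G = 6.110260
t=5: π = [0.1879, 0.2500, 0.3069, 0.2552], E[r] = 1.8103, γ^t·E[r] = 0.593212, running G = 6.703472
t=6: π = [0.1879, 0.2500, 0.3069, 0.2552], E[r] = 1.8103, γ^t·E[r] = 0.474571, running G = 7.178043
t=7: π = [0.1879, 0.2500, 0.3069, 0.2552], E[r] = 1.8103, γ^t·E[r] = 0.379657, running G = 7.557700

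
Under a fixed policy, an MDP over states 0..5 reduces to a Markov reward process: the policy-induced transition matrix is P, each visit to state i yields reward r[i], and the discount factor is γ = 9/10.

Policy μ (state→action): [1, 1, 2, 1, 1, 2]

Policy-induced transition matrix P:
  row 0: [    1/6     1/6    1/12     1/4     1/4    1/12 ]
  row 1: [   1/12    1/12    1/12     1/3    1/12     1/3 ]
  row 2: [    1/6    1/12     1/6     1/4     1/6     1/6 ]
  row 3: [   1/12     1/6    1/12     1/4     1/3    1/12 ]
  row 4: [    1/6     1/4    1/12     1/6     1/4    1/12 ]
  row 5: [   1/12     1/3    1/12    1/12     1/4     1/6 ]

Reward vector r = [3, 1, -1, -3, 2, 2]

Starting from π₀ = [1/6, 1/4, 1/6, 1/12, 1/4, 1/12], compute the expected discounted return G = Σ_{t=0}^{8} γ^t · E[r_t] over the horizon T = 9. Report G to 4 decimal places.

G = 3.7828

t=0: π = [0.1667, 0.2500, 0.1667, 0.0833, 0.2500, 0.0833], E[r] = 1.0000, γ^t·E[r] = 1.000000, running G = 1.000000
t=1: π = [0.1319, 0.1667, 0.0972, 0.2361, 0.2014, 0.1667], E[r] = 0.4931, γ^t·E[r] = 0.443750, running G = 1.443750
t=2: π = [0.1192, 0.1892, 0.0914, 0.2193, 0.2338, 0.1470], E[r] = 0.5590, γ^t·E[r] = 0.452813, running G = 1.896563
t=3: π = [0.1204, 0.1873, 0.0910, 0.2218, 0.2291, 0.1505], E[r] = 0.5513, γ^t·E[r] = 0.401906, running G = 2.298469
t=4: π = [0.1200, 0.1877, 0.0909, 0.2214, 0.2297, 0.1503], E[r] = 0.5525, γ^t·E[r] = 0.362499, running G = 2.660967
t=5: π = [0.1201, 0.1876, 0.0909, 0.2215, 0.2296, 0.1503], E[r] = 0.5524, γ^t·E[r] = 0.326202, running G = 2.987169
t=6: π = [0.1200, 0.1876, 0.0909, 0.2214, 0.2296, 0.1503], E[r] = 0.5524, γ^t·E[r] = 0.293593, running G = 3.280762
t=7: π = [0.1200, 0.1876, 0.0909, 0.2214, 0.2296, 0.1503], E[r] = 0.5524, γ^t·E[r] = 0.264234, running G = 3.544996
t=8: π = [0.1200, 0.1876, 0.0909, 0.2214, 0.2296, 0.1503], E[r] = 0.5524, γ^t·E[r] = 0.237811, running G = 3.782807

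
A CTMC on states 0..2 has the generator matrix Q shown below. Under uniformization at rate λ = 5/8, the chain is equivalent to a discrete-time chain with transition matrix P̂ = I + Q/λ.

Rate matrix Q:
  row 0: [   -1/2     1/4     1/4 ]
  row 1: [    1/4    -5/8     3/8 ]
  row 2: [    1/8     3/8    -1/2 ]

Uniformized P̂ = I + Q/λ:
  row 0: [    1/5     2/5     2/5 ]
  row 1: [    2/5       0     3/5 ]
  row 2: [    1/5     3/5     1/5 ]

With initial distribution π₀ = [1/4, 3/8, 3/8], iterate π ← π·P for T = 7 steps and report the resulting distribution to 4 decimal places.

π = [0.2684, 0.3411, 0.3905]

t=0: π = [0.2500, 0.3750, 0.3750]
t=1: π = [0.2750, 0.3250, 0.4000]
t=2: π = [0.2650, 0.3500, 0.3850]
t=3: π = [0.2700, 0.3370, 0.3930]
t=4: π = [0.2674, 0.3438, 0.3888]
t=5: π = [0.2688, 0.3402, 0.3910]
t=6: π = [0.2680, 0.3421, 0.3898]
t=7: π = [0.2684, 0.3411, 0.3905]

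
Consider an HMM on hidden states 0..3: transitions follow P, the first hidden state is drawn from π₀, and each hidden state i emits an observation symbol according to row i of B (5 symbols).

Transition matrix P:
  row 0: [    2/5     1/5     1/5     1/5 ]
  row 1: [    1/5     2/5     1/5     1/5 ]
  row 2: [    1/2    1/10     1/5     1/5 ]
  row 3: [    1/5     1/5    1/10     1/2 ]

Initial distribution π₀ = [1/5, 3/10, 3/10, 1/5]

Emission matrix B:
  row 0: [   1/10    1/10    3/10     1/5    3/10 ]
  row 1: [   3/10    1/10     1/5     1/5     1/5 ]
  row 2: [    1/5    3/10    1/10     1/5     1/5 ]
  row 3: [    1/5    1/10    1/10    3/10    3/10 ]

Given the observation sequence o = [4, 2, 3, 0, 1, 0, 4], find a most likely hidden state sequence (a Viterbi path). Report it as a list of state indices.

t=0: δ = [6.000e-02, 6.000e-02, 6.000e-02, 6.000e-02]  (obs o_0=4)
t=1: δ = [9.000e-03, 4.800e-03, 1.200e-03, 3.000e-03]  ψ = [2, 1, 0, 3]  (obs o_1=2)
t=2: δ = [7.200e-04, 3.840e-04, 3.600e-04, 5.400e-04]  ψ = [0, 1, 0, 0]  (obs o_2=3)
t=3: δ = [2.880e-05, 4.608e-05, 2.880e-05, 5.400e-05]  ψ = [0, 1, 0, 3]  (obs o_3=0)
t=4: δ = [1.440e-06, 1.843e-06, 2.765e-06, 2.700e-06]  ψ = [2, 1, 1, 3]  (obs o_4=1)
t=5: δ = [1.382e-07, 2.212e-07, 1.106e-07, 2.700e-07]  ψ = [2, 1, 2, 3]  (obs o_5=0)
t=6: δ = [1.659e-08, 1.769e-08, 8.847e-09, 4.050e-08]  ψ = [0, 1, 1, 3]  (obs o_6=4)
backtrack: best end state = 3; path = [2, 0, 3, 3, 3, 3, 3]

path = [2, 0, 3, 3, 3, 3, 3]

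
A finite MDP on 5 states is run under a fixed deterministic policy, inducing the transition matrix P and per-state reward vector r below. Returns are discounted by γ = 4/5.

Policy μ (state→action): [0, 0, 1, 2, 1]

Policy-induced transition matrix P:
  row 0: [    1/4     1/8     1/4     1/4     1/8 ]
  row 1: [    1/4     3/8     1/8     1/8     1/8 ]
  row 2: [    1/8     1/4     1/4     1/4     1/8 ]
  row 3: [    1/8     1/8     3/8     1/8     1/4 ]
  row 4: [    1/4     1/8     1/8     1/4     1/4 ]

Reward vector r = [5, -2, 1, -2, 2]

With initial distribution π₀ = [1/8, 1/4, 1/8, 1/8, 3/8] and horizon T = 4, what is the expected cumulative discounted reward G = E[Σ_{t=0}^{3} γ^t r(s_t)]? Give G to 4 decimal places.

t=0: π = [0.1250, 0.2500, 0.1250, 0.1250, 0.3750], E[r] = 0.7500, γ^t·E[r] = 0.750000, running G = 0.750000
t=1: π = [0.2188, 0.2031, 0.1875, 0.2031, 0.1875], E[r] = 0.8438, γ^t·E[r] = 0.675000, running G = 1.425000
t=2: π = [0.2012, 0.1992, 0.2266, 0.1992, 0.1738], E[r] = 0.7832, γ^t·E[r] = 0.501250, running G = 1.926250
t=3: π = [0.1968, 0.2031, 0.2283, 0.2002, 0.1716], E[r] = 0.7488, γ^t·E[r] = 0.383375, running G = 2.309625

G = 2.3096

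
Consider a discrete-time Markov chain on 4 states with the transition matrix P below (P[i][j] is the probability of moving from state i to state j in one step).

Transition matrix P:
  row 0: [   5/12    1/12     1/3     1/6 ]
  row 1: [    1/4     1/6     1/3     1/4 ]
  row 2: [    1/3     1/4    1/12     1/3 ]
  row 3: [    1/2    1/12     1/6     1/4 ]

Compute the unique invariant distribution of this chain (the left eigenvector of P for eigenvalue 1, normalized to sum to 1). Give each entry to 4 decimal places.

π = [0.3945, 0.1337, 0.2351, 0.2367]

Balance equations π_j = Σ_i π_i·P[i][j]:
  π_0 = 5/12·π_0 + 1/4·π_1 + 1/3·π_2 + 1/2·π_3
  π_1 = 1/12·π_0 + 1/6·π_1 + 1/4·π_2 + 1/12·π_3
  π_2 = 1/3·π_0 + 1/3·π_1 + 1/12·π_2 + 1/6·π_3
  normalize: π_0 + π_1 + π_2 + π_3 = 1
Solving the linear system gives exactly π = [245/621, 83/621, 146/621, 49/207].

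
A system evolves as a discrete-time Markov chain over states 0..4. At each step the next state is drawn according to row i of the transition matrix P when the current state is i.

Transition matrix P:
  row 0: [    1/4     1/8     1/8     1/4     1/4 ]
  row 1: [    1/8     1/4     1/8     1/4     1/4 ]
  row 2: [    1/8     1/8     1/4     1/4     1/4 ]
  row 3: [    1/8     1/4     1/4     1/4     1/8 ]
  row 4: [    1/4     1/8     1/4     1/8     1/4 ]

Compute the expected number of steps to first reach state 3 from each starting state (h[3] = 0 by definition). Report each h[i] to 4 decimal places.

h = [4.5714, 4.5714, 4.5714, 0.0000, 5.1429]

First-step conditioning: h[3] = 0; for i ≠ 3, h[i] = 1 + Σ_k P[i][k]·h[k].
  h[0] = 1 + 1/4·h[0] + 1/8·h[1] + 1/8·h[2] + 1/4·h[4]
  h[1] = 1 + 1/8·h[0] + 1/4·h[1] + 1/8·h[2] + 1/4·h[4]
  h[2] = 1 + 1/8·h[0] + 1/8·h[1] + 1/4·h[2] + 1/4·h[4]
  h[4] = 1 + 1/4·h[0] + 1/8·h[1] + 1/4·h[2] + 1/4·h[4]
Solving the 4×4 linear system over states ≠ 3 gives exactly h = [32/7, 32/7, 32/7, 0, 36/7] (h[3] = 0 is the target).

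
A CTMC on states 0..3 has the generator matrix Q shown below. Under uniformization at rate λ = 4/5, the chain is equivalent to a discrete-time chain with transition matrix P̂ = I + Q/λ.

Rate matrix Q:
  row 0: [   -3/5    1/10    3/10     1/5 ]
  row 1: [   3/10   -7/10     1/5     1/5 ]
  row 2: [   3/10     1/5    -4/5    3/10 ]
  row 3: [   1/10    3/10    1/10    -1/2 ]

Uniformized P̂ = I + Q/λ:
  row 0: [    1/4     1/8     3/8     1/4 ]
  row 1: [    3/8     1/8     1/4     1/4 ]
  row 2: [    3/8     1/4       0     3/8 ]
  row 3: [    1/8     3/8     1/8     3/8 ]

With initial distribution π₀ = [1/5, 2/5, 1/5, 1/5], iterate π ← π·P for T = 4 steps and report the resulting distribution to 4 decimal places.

t=0: π = [0.2000, 0.4000, 0.2000, 0.2000]
t=1: π = [0.3000, 0.2000, 0.2000, 0.3000]
t=2: π = [0.2625, 0.2250, 0.2000, 0.3125]
t=3: π = [0.2641, 0.2281, 0.1938, 0.3141]
t=4: π = [0.2635, 0.2277, 0.1953, 0.3135]

π = [0.2635, 0.2277, 0.1953, 0.3135]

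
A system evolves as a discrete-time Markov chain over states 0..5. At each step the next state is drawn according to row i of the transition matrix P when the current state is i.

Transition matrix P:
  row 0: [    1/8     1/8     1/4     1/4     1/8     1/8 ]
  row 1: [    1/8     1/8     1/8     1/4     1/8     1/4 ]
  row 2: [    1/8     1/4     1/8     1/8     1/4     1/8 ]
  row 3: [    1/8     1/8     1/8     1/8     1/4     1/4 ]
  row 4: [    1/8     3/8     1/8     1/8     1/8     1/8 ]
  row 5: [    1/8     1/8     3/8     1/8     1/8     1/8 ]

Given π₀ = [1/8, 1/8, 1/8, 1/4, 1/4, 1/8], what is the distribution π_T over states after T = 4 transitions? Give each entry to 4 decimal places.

π = [0.1250, 0.1901, 0.1830, 0.1643, 0.1684, 0.1692]

t=0: π = [0.1250, 0.1250, 0.1250, 0.2500, 0.2500, 0.1250]
t=1: π = [0.1250, 0.2031, 0.1719, 0.1563, 0.1719, 0.1719]
t=2: π = [0.1250, 0.1895, 0.1836, 0.1660, 0.1660, 0.1699]
t=3: π = [0.1250, 0.1895, 0.1831, 0.1643, 0.1687, 0.1694]
t=4: π = [0.1250, 0.1901, 0.1830, 0.1643, 0.1684, 0.1692]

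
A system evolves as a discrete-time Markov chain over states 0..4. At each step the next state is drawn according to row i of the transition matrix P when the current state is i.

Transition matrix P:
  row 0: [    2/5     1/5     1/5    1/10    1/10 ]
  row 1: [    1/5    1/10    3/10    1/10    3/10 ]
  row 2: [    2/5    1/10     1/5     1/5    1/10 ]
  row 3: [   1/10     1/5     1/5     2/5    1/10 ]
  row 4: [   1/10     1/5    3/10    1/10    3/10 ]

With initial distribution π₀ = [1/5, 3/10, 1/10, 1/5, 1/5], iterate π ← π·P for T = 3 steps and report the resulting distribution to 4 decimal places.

t=0: π = [0.2000, 0.3000, 0.1000, 0.2000, 0.2000]
t=1: π = [0.2200, 0.1600, 0.2500, 0.1700, 0.2000]
t=2: π = [0.2570, 0.1590, 0.2360, 0.1760, 0.1720]
t=3: π = [0.2638, 0.1605, 0.2331, 0.1764, 0.1662]

π = [0.2638, 0.1605, 0.2331, 0.1764, 0.1662]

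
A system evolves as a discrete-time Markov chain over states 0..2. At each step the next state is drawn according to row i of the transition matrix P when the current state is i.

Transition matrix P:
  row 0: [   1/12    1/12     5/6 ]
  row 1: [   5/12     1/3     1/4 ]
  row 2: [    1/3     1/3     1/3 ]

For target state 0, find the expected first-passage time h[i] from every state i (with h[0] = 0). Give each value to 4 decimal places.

h = [0.0000, 2.5385, 2.7692]

First-step conditioning: h[0] = 0; for i ≠ 0, h[i] = 1 + Σ_k P[i][k]·h[k].
  h[1] = 1 + 1/3·h[1] + 1/4·h[2]
  h[2] = 1 + 1/3·h[1] + 1/3·h[2]
Solving the 2×2 linear system over states ≠ 0 gives exactly h = [0, 33/13, 36/13] (h[0] = 0 is the target).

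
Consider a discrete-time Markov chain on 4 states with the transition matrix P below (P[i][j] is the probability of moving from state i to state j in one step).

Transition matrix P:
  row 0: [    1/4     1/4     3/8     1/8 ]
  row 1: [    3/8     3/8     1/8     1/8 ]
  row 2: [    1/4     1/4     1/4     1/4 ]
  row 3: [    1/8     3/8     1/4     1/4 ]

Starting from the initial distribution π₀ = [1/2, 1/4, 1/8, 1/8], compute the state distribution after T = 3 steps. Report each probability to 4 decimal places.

π = [0.2659, 0.3108, 0.2451, 0.1782]

t=0: π = [0.5000, 0.2500, 0.1250, 0.1250]
t=1: π = [0.2656, 0.2969, 0.2813, 0.1563]
t=2: π = [0.2676, 0.3066, 0.2461, 0.1797]
t=3: π = [0.2659, 0.3108, 0.2451, 0.1782]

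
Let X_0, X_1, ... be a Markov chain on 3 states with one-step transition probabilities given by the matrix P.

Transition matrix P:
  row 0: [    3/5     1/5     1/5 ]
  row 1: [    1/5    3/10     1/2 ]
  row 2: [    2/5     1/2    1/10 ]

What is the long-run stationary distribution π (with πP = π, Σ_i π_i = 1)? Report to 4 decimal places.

Balance equations π_j = Σ_i π_i·P[i][j]:
  π_0 = 3/5·π_0 + 1/5·π_1 + 2/5·π_2
  π_1 = 1/5·π_0 + 3/10·π_1 + 1/2·π_2
  normalize: π_0 + π_1 + π_2 = 1
Solving the linear system gives exactly π = [19/45, 14/45, 4/15].

π = [0.4222, 0.3111, 0.2667]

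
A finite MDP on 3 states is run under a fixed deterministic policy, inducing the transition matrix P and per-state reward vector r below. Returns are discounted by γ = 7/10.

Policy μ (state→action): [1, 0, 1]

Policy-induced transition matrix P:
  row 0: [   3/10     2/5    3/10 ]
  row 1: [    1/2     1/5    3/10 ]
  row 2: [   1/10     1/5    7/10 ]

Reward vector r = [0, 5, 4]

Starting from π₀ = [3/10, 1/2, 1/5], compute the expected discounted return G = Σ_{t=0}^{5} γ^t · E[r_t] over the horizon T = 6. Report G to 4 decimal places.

t=0: π = [0.3000, 0.5000, 0.2000], E[r] = 3.3000, γ^t·E[r] = 3.300000, running G = 3.300000
t=1: π = [0.3600, 0.2600, 0.3800], E[r] = 2.8200, γ^t·E[r] = 1.974000, running G = 5.274000
t=2: π = [0.2760, 0.2720, 0.4520], E[r] = 3.1680, γ^t·E[r] = 1.552320, running G = 6.826320
t=3: π = [0.2640, 0.2552, 0.4808], E[r] = 3.1992, γ^t·E[r] = 1.097326, running G = 7.923646
t=4: π = [0.2549, 0.2528, 0.4923], E[r] = 3.2333, γ^t·E[r] = 0.776311, running G = 8.699956
t=5: π = [0.2521, 0.2510, 0.4969], E[r] = 3.2426, γ^t·E[r] = 0.544982, running G = 9.244939

G = 9.2449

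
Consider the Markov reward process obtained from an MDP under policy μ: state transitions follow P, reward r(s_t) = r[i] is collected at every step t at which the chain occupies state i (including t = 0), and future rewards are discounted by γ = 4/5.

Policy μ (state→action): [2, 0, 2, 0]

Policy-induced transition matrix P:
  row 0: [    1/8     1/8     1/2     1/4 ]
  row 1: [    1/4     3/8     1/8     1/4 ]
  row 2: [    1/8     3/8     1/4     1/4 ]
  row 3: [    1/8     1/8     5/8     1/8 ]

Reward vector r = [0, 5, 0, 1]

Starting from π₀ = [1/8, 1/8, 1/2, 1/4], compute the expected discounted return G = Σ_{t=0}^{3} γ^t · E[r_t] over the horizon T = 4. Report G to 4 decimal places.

G = 4.0588

t=0: π = [0.1250, 0.1250, 0.5000, 0.2500], E[r] = 0.8750, γ^t·E[r] = 0.875000, running G = 0.875000
t=1: π = [0.1406, 0.2813, 0.3594, 0.2188], E[r] = 1.6250, γ^t·E[r] = 1.300000, running G = 2.175000
t=2: π = [0.1602, 0.2852, 0.3320, 0.2227], E[r] = 1.6484, γ^t·E[r] = 1.055000, running G = 3.230000
t=3: π = [0.1606, 0.2793, 0.3379, 0.2222], E[r] = 1.6187, γ^t·E[r] = 0.828750, running G = 4.058750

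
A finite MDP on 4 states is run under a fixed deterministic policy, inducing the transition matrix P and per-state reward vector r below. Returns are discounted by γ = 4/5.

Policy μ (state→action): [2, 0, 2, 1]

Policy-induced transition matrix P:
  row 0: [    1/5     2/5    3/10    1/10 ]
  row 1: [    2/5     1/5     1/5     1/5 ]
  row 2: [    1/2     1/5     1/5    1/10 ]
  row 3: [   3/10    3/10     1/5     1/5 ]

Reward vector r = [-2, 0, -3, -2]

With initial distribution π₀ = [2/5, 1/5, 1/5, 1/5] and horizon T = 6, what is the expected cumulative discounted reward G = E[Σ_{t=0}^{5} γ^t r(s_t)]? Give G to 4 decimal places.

G = -6.2692

t=0: π = [0.4000, 0.2000, 0.2000, 0.2000], E[r] = -1.8000, γ^t·E[r] = -1.800000, running G = -1.800000
t=1: π = [0.3200, 0.3000, 0.2400, 0.1400], E[r] = -1.6400, γ^t·E[r] = -1.312000, running G = -3.112000
t=2: π = [0.3460, 0.2780, 0.2320, 0.1440], E[r] = -1.6760, γ^t·E[r] = -1.072640, running G = -4.184640
t=3: π = [0.3396, 0.2836, 0.2346, 0.1422], E[r] = -1.6674, γ^t·E[r] = -0.853709, running G = -5.038349
t=4: π = [0.3413, 0.2821, 0.2340, 0.1426], E[r] = -1.6697, γ^t·E[r] = -0.683901, running G = -5.722250
t=5: π = [0.3409, 0.2825, 0.2341, 0.1425], E[r] = -1.6691, γ^t·E[r] = -0.546927, running G = -6.269176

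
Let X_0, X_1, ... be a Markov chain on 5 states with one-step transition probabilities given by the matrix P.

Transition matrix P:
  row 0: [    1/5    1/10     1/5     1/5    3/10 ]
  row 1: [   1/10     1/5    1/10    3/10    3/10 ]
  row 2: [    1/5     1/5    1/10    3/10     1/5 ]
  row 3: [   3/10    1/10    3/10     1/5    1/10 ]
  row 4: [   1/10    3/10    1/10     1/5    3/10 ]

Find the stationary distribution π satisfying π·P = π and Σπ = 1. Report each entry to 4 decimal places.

Balance equations π_j = Σ_i π_i·P[i][j]:
  π_0 = 1/5·π_0 + 1/10·π_1 + 1/5·π_2 + 3/10·π_3 + 1/10·π_4
  π_1 = 1/10·π_0 + 1/5·π_1 + 1/5·π_2 + 1/10·π_3 + 3/10·π_4
  π_2 = 1/5·π_0 + 1/10·π_1 + 1/10·π_2 + 3/10·π_3 + 1/10·π_4
  π_3 = 1/5·π_0 + 3/10·π_1 + 3/10·π_2 + 1/5·π_3 + 1/5·π_4
  normalize: π_0 + π_1 + π_2 + π_3 + π_4 = 1
Solving the linear system gives exactly π = [81/446, 893/4906, 405/2453, 2303/9812, 211/892].

π = [0.1816, 0.1820, 0.1651, 0.2347, 0.2365]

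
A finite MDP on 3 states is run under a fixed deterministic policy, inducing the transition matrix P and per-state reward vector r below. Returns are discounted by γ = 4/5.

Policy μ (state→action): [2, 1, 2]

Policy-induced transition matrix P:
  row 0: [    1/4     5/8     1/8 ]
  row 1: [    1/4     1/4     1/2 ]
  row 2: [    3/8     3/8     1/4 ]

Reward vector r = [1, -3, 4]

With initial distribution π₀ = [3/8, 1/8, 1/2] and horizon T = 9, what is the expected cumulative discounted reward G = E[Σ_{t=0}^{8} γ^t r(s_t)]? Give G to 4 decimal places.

t=0: π = [0.3750, 0.1250, 0.5000], E[r] = 2.0000, γ^t·E[r] = 2.000000, running G = 2.000000
t=1: π = [0.3125, 0.4531, 0.2344], E[r] = -0.1094, γ^t·E[r] = -0.087500, running G = 1.912500
t=2: π = [0.2793, 0.3965, 0.3242], E[r] = 0.3867, γ^t·E[r] = 0.247500, running G = 2.160000
t=3: π = [0.2905, 0.3953, 0.3142], E[r] = 0.3616, γ^t·E[r] = 0.185125, running G = 2.345125
t=4: π = [0.2893, 0.3982, 0.3125], E[r] = 0.3446, γ^t·E[r] = 0.141150, running G = 2.486275
t=5: π = [0.2891, 0.3975, 0.3134], E[r] = 0.3500, γ^t·E[r] = 0.114696, running G = 2.600971
t=6: π = [0.2892, 0.3976, 0.3133], E[r] = 0.3495, γ^t·E[r] = 0.091610, running G = 2.692582
t=7: π = [0.2892, 0.3976, 0.3132], E[r] = 0.3494, γ^t·E[r] = 0.073264, running G = 2.765846
t=8: π = [0.2892, 0.3976, 0.3133], E[r] = 0.3494, γ^t·E[r] = 0.058621, running G = 2.824466

G = 2.8245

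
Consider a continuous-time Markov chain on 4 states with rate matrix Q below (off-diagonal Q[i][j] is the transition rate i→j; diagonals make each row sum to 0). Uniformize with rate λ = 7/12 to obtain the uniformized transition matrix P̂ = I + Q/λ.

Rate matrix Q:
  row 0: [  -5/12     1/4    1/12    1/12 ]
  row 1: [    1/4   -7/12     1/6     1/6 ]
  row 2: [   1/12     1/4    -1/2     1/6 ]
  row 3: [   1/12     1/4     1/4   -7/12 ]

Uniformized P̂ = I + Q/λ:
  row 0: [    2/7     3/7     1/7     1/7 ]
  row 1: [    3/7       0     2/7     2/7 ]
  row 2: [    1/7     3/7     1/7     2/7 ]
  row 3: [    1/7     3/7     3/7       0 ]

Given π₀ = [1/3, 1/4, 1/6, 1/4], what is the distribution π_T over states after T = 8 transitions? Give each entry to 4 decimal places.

t=0: π = [0.3333, 0.2500, 0.1667, 0.2500]
t=1: π = [0.2619, 0.3214, 0.2500, 0.1667]
t=2: π = [0.2721, 0.2908, 0.2364, 0.2007]
t=3: π = [0.2648, 0.3039, 0.2417, 0.1895]
t=4: π = [0.2675, 0.2983, 0.2404, 0.1937]
t=5: π = [0.2663, 0.3007, 0.2408, 0.1921]
t=6: π = [0.2668, 0.2997, 0.2407, 0.1928]
t=7: π = [0.2666, 0.3001, 0.2407, 0.1925]
t=8: π = [0.2667, 0.2999, 0.2407, 0.1926]

π = [0.2667, 0.2999, 0.2407, 0.1926]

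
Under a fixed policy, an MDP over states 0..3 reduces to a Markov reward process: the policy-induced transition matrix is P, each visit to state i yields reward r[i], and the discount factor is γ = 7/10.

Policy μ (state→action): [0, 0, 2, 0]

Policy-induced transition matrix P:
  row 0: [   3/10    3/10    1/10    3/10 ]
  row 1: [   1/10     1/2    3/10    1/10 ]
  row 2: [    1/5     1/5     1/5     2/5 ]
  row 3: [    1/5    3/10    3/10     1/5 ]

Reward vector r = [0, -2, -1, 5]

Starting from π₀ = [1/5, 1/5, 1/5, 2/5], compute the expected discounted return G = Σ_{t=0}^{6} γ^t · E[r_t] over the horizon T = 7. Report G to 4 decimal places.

G = 1.9538

t=0: π = [0.2000, 0.2000, 0.2000, 0.4000], E[r] = 1.4000, γ^t·E[r] = 1.400000, running G = 1.400000
t=1: π = [0.2000, 0.3200, 0.2400, 0.2400], E[r] = 0.3200, γ^t·E[r] = 0.224000, running G = 1.624000
t=2: π = [0.1880, 0.3400, 0.2360, 0.2360], E[r] = 0.2640, γ^t·E[r] = 0.129360, running G = 1.753360
t=3: π = [0.1848, 0.3444, 0.2388, 0.2320], E[r] = 0.2324, γ^t·E[r] = 0.079713, running G = 1.833073
t=4: π = [0.1840, 0.3450, 0.2392, 0.2318], E[r] = 0.2298, γ^t·E[r] = 0.055185, running G = 1.888258
t=5: π = [0.1839, 0.3451, 0.2393, 0.2317], E[r] = 0.2292, γ^t·E[r] = 0.038528, running G = 1.926785
t=6: π = [0.1839, 0.3451, 0.2393, 0.2317], E[r] = 0.2292, γ^t·E[r] = 0.026967, running G = 1.953753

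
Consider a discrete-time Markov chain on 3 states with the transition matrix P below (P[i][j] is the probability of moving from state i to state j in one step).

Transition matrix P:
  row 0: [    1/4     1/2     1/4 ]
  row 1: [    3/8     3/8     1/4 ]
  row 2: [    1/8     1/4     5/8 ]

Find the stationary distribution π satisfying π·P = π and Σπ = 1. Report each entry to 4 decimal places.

π = [0.2444, 0.3556, 0.4000]

Balance equations π_j = Σ_i π_i·P[i][j]:
  π_0 = 1/4·π_0 + 3/8·π_1 + 1/8·π_2
  π_1 = 1/2·π_0 + 3/8·π_1 + 1/4·π_2
  normalize: π_0 + π_1 + π_2 = 1
Solving the linear system gives exactly π = [11/45, 16/45, 2/5].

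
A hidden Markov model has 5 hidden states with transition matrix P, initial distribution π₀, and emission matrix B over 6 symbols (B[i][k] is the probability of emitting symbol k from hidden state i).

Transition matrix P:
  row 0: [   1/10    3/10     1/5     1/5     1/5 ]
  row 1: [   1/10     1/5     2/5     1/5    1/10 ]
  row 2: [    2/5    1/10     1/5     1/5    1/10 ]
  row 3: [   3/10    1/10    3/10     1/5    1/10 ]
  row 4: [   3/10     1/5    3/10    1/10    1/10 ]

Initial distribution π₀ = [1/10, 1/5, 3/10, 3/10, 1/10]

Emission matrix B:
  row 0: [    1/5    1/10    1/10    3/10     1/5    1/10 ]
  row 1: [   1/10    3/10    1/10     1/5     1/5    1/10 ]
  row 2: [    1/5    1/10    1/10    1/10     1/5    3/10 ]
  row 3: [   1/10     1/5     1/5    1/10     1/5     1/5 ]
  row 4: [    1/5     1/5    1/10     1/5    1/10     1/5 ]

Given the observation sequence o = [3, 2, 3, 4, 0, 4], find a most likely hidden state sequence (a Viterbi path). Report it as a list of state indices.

t=0: δ = [3.000e-02, 4.000e-02, 3.000e-02, 3.000e-02, 2.000e-02]  (obs o_0=3)
t=1: δ = [1.200e-03, 9.000e-04, 1.600e-03, 1.600e-03, 6.000e-04]  ψ = [2, 0, 1, 1, 0]  (obs o_1=2)
t=2: δ = [1.920e-04, 7.200e-05, 4.800e-05, 3.200e-05, 4.800e-05]  ψ = [2, 0, 3, 2, 0]  (obs o_2=3)
t=3: δ = [3.840e-06, 1.152e-05, 7.680e-06, 7.680e-06, 3.840e-06]  ψ = [0, 0, 0, 0, 0]  (obs o_3=4)
t=4: δ = [6.144e-07, 2.304e-07, 9.216e-07, 2.304e-07, 2.304e-07]  ψ = [2, 1, 1, 1, 1]  (obs o_4=0)
t=5: δ = [7.373e-08, 3.686e-08, 3.686e-08, 3.686e-08, 1.229e-08]  ψ = [2, 0, 2, 2, 0]  (obs o_5=4)
backtrack: best end state = 0; path = [1, 2, 0, 1, 2, 0]

path = [1, 2, 0, 1, 2, 0]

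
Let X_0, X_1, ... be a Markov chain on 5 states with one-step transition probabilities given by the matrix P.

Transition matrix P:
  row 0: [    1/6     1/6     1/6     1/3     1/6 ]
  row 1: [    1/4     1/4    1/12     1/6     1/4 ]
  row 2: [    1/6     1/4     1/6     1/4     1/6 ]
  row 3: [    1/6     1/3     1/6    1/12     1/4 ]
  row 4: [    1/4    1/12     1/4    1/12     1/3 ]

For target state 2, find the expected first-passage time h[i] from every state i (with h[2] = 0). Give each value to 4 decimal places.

First-step conditioning: h[2] = 0; for i ≠ 2, h[i] = 1 + Σ_k P[i][k]·h[k].
  h[0] = 1 + 1/6·h[0] + 1/6·h[1] + 1/3·h[3] + 1/6·h[4]
  h[1] = 1 + 1/4·h[0] + 1/4·h[1] + 1/6·h[3] + 1/4·h[4]
  h[3] = 1 + 1/6·h[0] + 1/3·h[1] + 1/12·h[3] + 1/4·h[4]
  h[4] = 1 + 1/4·h[0] + 1/12·h[1] + 1/12·h[3] + 1/3·h[4]
Solving the 4×4 linear system over states ≠ 2 gives exactly h = [2613/445, 2823/445, 0, 2622/445, 2328/445] (h[2] = 0 is the target).

h = [5.8719, 6.3438, 0.0000, 5.8921, 5.2315]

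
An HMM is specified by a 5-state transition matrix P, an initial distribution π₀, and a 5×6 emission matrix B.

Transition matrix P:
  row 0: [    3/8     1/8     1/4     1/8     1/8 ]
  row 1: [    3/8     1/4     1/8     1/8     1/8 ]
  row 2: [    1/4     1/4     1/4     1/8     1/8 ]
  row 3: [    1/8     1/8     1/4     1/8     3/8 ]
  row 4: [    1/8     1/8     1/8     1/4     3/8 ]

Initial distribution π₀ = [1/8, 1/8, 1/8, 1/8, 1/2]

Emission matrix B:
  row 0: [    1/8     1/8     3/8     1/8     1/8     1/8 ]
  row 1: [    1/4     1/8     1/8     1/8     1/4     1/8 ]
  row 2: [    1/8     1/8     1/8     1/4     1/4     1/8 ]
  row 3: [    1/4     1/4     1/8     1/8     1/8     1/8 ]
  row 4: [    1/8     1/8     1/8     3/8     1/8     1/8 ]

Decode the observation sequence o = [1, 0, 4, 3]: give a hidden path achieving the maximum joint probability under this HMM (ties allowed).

path = [4, 3, 4, 4]

t=0: δ = [1.562e-02, 1.562e-02, 1.562e-02, 3.125e-02, 6.250e-02]  (obs o_0=1)
t=1: δ = [9.766e-04, 1.953e-03, 9.766e-04, 3.906e-03, 2.930e-03]  ψ = [4, 4, 3, 4, 4]  (obs o_1=0)
t=2: δ = [9.155e-05, 1.221e-04, 2.441e-04, 9.155e-05, 1.831e-04]  ψ = [1, 1, 3, 4, 3]  (obs o_2=4)
t=3: δ = [7.629e-06, 7.629e-06, 1.526e-05, 5.722e-06, 2.575e-05]  ψ = [2, 2, 2, 4, 4]  (obs o_3=3)
backtrack: best end state = 4; path = [4, 3, 4, 4]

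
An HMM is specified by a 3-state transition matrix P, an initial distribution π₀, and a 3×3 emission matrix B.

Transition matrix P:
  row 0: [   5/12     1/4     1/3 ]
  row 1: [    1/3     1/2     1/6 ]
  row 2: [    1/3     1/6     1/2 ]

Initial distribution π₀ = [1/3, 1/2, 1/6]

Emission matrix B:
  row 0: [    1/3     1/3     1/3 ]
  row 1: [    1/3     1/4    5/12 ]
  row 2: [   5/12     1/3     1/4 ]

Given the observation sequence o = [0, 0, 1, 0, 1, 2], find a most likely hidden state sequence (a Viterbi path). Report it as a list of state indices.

path = [1, 1, 1, 1, 1, 1]

t=0: δ = [1.111e-01, 1.667e-01, 6.944e-02]  (obs o_0=0)
t=1: δ = [1.852e-02, 2.778e-02, 1.543e-02]  ψ = [1, 1, 0]  (obs o_1=0)
t=2: δ = [3.086e-03, 3.472e-03, 2.572e-03]  ψ = [1, 1, 2]  (obs o_2=1)
t=3: δ = [4.287e-04, 5.787e-04, 5.358e-04]  ψ = [0, 1, 2]  (obs o_3=0)
t=4: δ = [6.430e-05, 7.234e-05, 8.931e-05]  ψ = [1, 1, 2]  (obs o_4=1)
t=5: δ = [9.923e-06, 1.507e-05, 1.116e-05]  ψ = [2, 1, 2]  (obs o_5=2)
backtrack: best end state = 1; path = [1, 1, 1, 1, 1, 1]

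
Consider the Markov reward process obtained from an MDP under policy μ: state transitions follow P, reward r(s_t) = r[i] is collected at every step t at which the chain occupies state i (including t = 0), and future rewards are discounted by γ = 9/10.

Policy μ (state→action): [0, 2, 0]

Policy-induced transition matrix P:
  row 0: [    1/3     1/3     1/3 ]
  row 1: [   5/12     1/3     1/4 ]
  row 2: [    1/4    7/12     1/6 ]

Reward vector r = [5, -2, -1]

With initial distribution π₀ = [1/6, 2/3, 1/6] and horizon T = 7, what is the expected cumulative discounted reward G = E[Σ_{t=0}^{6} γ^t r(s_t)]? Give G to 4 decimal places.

t=0: π = [0.1667, 0.6667, 0.1667], E[r] = -0.6667, γ^t·E[r] = -0.666667, running G = -0.666667
t=1: π = [0.3750, 0.3750, 0.2500], E[r] = 0.8750, γ^t·E[r] = 0.787500, running G = 0.120833
t=2: π = [0.3438, 0.3958, 0.2604], E[r] = 0.6667, γ^t·E[r] = 0.540000, running G = 0.660833
t=3: π = [0.3446, 0.3984, 0.2569], E[r] = 0.6693, γ^t·E[r] = 0.487898, running G = 1.148732
t=4: π = [0.3451, 0.3976, 0.2573], E[r] = 0.6732, γ^t·E[r] = 0.441671, running G = 1.590403
t=5: π = [0.3450, 0.3977, 0.2573], E[r] = 0.6725, γ^t·E[r] = 0.397088, running G = 1.987491
t=6: π = [0.3450, 0.3977, 0.2573], E[r] = 0.6725, γ^t·E[r] = 0.357398, running G = 2.344889

G = 2.3449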